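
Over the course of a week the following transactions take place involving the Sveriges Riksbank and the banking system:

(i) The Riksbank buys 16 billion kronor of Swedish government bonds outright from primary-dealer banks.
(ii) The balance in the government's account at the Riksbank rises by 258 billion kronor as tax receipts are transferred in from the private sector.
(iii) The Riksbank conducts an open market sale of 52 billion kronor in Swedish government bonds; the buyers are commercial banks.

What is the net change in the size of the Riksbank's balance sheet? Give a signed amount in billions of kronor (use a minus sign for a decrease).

Riksbank balance sheet:
  Assets:      Securities −36B
  Liabilities: Bank reserves −294B, Government deposits +258B
Commercial banking system:
  Assets:      Reserves at CB −294B, Securities +36B
  Liabilities: Checkable deposits −258B
Change in total Riksbank assets = -36 billion.

-36 billion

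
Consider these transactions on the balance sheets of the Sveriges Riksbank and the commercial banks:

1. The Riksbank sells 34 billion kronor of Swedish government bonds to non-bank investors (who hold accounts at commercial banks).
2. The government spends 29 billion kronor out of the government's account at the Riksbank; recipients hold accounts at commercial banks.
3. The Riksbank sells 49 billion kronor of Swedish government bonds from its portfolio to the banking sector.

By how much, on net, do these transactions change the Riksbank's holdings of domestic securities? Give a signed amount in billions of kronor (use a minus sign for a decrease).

-83 billion

Asset sale (to non-banks) 34 billion kronor: securities removed from the Riksbank's portfolio → −34B.
Government spending 29 billion kronor: the Riksbank's securities portfolio is untouched → 0.
OMO sale (to banks) 49 billion kronor: securities removed from the Riksbank's portfolio → −49B.
Net: −34 + 0 − 49 = -83 billion.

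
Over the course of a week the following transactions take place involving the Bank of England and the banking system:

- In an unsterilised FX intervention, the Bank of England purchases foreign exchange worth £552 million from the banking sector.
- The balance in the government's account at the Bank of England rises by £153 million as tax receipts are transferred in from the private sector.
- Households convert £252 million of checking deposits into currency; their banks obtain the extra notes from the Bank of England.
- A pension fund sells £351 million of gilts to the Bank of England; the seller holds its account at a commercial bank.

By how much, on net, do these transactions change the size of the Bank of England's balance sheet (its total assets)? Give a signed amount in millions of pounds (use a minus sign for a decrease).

FX purchase £552 million: a Bank of England asset is acquired → +£552M.
Government account inflow £153 million: only the composition of liabilities changes → 0.
Currency withdrawal £252 million: only the composition of liabilities changes → 0.
Asset purchase (from non-banks) £351 million: a Bank of England asset is acquired → +£351M.
Net: 552 + 0 + 0 + 351 = +£903 million.

+£903 million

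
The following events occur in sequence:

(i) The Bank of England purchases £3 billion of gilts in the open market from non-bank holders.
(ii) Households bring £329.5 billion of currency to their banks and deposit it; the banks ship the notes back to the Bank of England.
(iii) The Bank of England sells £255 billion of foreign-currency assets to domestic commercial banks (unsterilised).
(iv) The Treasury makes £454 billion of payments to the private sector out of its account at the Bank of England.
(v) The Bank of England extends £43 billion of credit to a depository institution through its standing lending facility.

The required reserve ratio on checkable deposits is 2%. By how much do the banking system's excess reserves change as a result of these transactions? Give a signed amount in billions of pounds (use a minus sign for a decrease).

Asset purchase (from non-banks) £3 billion: reserves +£3B, deposits +£3B.
Currency deposit £329.5 billion: reserves +£329.5B, deposits +£329.5B.
FX sale £255 billion: reserves −£255B, deposits 0.
Government spending £454 billion: reserves +£454B, deposits +£454B.
Discount-window loan £43 billion: reserves +£43B, deposits 0.
Totals: Δreserves = +£574.5B, Δdeposits = +£786.5B.
Δrequired reserves = 2% × +£786.5B = +£15.73B.
Δexcess reserves = Δreserves − Δrequired = +£574.5B − (+£15.73B) = +£558.77 billion.

+£558.77 billion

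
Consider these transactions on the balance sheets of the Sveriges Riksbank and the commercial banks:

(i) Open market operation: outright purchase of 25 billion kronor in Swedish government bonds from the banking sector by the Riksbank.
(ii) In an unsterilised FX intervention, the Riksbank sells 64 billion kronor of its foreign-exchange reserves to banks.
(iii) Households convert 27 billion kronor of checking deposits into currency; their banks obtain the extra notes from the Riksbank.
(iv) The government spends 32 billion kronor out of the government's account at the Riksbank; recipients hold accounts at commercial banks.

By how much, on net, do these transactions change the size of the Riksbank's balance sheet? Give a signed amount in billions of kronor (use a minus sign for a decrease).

-39 billion

Riksbank balance sheet:
  Assets:      Securities +25B, Foreign assets −64B
  Liabilities: Bank reserves −34B, Currency in circulation +27B, Government deposits −32B
Change in total Riksbank assets = -39 billion.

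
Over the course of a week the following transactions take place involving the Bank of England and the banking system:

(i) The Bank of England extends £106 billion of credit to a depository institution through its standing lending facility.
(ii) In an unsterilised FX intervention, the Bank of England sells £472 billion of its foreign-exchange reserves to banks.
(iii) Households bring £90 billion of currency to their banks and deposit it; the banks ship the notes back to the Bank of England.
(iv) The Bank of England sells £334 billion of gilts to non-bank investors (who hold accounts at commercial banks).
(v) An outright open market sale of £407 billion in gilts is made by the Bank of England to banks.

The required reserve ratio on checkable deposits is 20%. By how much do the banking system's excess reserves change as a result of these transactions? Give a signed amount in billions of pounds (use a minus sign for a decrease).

-£968.2 billion

Discount-window loan £106 billion: reserves +£106B, deposits 0.
FX sale £472 billion: reserves −£472B, deposits 0.
Currency deposit £90 billion: reserves +£90B, deposits +£90B.
Asset sale (to non-banks) £334 billion: reserves −£334B, deposits −£334B.
OMO sale (to banks) £407 billion: reserves −£407B, deposits 0.
Totals: Δreserves = −£1017B, Δdeposits = −£244B.
Δrequired reserves = 20% × −£244B = −£48.8B.
Δexcess reserves = Δreserves − Δrequired = −£1017B − (−£48.8B) = -£968.2 billion.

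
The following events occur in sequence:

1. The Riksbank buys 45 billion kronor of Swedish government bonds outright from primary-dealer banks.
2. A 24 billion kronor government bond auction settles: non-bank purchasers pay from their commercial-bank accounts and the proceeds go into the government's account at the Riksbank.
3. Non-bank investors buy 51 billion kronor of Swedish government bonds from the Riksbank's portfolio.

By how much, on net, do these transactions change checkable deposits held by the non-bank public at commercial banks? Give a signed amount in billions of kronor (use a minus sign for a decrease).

-75 billion

OMO purchase (from banks) 45 billion kronor: the counterparty is a bank, so public deposits are unchanged → 0.
Government account inflow 24 billion kronor: non-bank counterparties' bank balances fall → −24B.
Asset sale (to non-banks) 51 billion kronor: non-bank counterparties' bank balances fall → −51B.
Net: 0 − 24 − 51 = -75 billion.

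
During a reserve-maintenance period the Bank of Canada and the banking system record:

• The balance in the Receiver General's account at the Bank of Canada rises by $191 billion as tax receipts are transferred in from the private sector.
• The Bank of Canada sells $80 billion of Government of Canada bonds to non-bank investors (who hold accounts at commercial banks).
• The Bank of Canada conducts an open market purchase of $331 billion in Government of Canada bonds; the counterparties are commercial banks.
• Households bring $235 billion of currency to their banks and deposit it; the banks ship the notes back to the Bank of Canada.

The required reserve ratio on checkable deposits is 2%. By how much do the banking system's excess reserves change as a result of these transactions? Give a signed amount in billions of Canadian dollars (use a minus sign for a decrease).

+$295.72 billion

Government account inflow $191 billion: reserves −$191B, deposits −$191B.
Asset sale (to non-banks) $80 billion: reserves −$80B, deposits −$80B.
OMO purchase (from banks) $331 billion: reserves +$331B, deposits 0.
Currency deposit $235 billion: reserves +$235B, deposits +$235B.
Totals: Δreserves = +$295B, Δdeposits = −$36B.
Δrequired reserves = 2% × −$36B = −$0.72B.
Δexcess reserves = Δreserves − Δrequired = +$295B − (−$0.72B) = +$295.72 billion.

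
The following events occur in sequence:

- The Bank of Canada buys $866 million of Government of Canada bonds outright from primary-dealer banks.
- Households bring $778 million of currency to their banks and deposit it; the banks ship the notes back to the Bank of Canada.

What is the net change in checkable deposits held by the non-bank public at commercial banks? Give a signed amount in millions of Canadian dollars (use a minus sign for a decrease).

+$778 million

OMO purchase (from banks) $866 million: the counterparty is a bank, so public deposits are unchanged → 0.
Currency deposit $778 million: non-bank counterparties' bank balances rise → +$778M.
Net: 0 + 778 = +$778 million.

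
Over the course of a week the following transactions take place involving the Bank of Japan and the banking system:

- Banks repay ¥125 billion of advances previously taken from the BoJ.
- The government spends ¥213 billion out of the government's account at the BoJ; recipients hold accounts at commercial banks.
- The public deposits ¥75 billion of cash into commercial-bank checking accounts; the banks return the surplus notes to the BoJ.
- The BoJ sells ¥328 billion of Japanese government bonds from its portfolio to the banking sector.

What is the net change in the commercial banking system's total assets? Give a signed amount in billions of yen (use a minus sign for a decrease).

Discount-window repayment ¥125 billion: bank balance sheets shrink → −¥125B.
Government spending ¥213 billion: bank balance sheets expand → +¥213B.
Currency deposit ¥75 billion: bank balance sheets expand → +¥75B.
OMO sale (to banks) ¥328 billion: just an asset swap on bank balance sheets → 0.
Net: −125 + 213 + 75 + 0 = +¥163 billion.

+¥163 billion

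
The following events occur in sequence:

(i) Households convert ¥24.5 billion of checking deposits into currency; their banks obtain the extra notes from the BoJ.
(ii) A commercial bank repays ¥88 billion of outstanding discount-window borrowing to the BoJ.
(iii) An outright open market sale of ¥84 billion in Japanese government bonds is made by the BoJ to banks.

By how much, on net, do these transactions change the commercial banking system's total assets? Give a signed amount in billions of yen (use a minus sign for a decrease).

Currency withdrawal ¥24.5 billion: bank balance sheets shrink → −¥24.5B.
Discount-window repayment ¥88 billion: bank balance sheets shrink → −¥88B.
OMO sale (to banks) ¥84 billion: just an asset swap on bank balance sheets → 0.
Net: −24.5 − 88 + 0 = -¥112.5 billion.

-¥112.5 billion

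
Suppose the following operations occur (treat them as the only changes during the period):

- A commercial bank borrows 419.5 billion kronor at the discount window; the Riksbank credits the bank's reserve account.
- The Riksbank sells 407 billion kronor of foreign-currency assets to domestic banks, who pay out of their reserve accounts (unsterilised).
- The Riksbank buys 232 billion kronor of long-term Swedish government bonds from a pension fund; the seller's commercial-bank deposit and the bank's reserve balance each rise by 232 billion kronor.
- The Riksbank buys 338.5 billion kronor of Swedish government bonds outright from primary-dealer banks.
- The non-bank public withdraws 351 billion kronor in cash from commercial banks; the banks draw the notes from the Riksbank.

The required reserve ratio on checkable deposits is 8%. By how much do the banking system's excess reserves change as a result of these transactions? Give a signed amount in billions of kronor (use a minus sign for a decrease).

+241.52 billion

Discount-window loan 419.5 billion kronor: reserves +419.5B, deposits 0.
FX sale 407 billion kronor: reserves −407B, deposits 0.
Asset purchase (from non-banks) 232 billion kronor: reserves +232B, deposits +232B.
OMO purchase (from banks) 338.5 billion kronor: reserves +338.5B, deposits 0.
Currency withdrawal 351 billion kronor: reserves −351B, deposits −351B.
Totals: Δreserves = +232B, Δdeposits = −119B.
Δrequired reserves = 8% × −119B = −9.52B.
Δexcess reserves = Δreserves − Δrequired = +232B − (−9.52B) = +241.52 billion.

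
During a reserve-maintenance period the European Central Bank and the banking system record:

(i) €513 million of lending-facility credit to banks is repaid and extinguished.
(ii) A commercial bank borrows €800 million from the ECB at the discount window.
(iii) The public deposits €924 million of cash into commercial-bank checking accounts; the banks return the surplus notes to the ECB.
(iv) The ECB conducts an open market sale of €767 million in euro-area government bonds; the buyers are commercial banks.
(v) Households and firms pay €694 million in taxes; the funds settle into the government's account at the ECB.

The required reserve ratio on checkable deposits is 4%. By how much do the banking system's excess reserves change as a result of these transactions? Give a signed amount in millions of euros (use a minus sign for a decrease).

Discount-window repayment €513 million: reserves −€513M, deposits 0.
Discount-window loan €800 million: reserves +€800M, deposits 0.
Currency deposit €924 million: reserves +€924M, deposits +€924M.
OMO sale (to banks) €767 million: reserves −€767M, deposits 0.
Government account inflow €694 million: reserves −€694M, deposits −€694M.
Totals: Δreserves = −€250M, Δdeposits = +€230M.
Δrequired reserves = 4% × +€230M = +€9.2M.
Δexcess reserves = Δreserves − Δrequired = −€250M − (+€9.2M) = -€259.2 million.

-€259.2 million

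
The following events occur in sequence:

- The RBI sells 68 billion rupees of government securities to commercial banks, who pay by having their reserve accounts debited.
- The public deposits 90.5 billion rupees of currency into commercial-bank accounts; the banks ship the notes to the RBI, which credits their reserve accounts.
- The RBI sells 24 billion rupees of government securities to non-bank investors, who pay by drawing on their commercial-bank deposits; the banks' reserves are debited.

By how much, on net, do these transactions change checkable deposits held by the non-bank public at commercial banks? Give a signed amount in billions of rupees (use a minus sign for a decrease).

+66.5 billion

OMO sale (to banks) 68 billion rupees: the counterparty is a bank, so public deposits are unchanged → 0.
Currency deposit 90.5 billion rupees: non-bank counterparties' bank balances rise → +90.5B.
Asset sale (to non-banks) 24 billion rupees: non-bank counterparties' bank balances fall → −24B.
Net: 0 + 90.5 − 24 = +66.5 billion.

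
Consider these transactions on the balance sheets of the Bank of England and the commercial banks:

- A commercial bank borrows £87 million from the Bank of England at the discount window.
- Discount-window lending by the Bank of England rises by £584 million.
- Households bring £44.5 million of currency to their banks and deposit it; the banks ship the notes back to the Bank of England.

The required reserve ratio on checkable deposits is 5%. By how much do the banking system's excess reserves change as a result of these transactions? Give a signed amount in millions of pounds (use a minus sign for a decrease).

Discount-window loan £87 million: reserves +£87M, deposits 0.
Discount-window loan £584 million: reserves +£584M, deposits 0.
Currency deposit £44.5 million: reserves +£44.5M, deposits +£44.5M.
Totals: Δreserves = +£715.5M, Δdeposits = +£44.5M.
Δrequired reserves = 5% × +£44.5M = +£2.225M.
Δexcess reserves = Δreserves − Δrequired = +£715.5M − (+£2.225M) = +£713.275 million.

+£713.275 million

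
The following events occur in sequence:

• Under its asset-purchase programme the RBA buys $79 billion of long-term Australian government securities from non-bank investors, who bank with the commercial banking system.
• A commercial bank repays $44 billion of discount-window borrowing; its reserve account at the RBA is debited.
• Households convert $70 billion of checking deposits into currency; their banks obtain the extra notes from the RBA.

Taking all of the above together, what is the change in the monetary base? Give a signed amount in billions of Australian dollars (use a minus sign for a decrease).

+$35 billion

Asset purchase (from non-banks) $79 billion: RBA balance sheet expands → +$79B.
Discount-window repayment $44 billion: RBA balance sheet contracts → −$44B.
Currency withdrawal $70 billion: just a shift between currency and reserves — both are base money → 0.
Net: 79 − 44 + 0 = +$35 billion.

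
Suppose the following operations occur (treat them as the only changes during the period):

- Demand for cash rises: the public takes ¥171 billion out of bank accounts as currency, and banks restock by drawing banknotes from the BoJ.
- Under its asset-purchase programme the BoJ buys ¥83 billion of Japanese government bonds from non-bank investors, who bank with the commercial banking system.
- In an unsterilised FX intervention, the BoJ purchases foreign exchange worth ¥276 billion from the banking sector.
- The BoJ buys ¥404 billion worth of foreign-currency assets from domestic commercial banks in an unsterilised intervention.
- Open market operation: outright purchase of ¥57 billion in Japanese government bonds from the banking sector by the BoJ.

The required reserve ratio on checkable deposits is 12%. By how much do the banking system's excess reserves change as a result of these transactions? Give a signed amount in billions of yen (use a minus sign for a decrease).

Currency withdrawal ¥171 billion: reserves −¥171B, deposits −¥171B.
Asset purchase (from non-banks) ¥83 billion: reserves +¥83B, deposits +¥83B.
FX purchase ¥276 billion: reserves +¥276B, deposits 0.
FX purchase ¥404 billion: reserves +¥404B, deposits 0.
OMO purchase (from banks) ¥57 billion: reserves +¥57B, deposits 0.
Totals: Δreserves = +¥649B, Δdeposits = −¥88B.
Δrequired reserves = 12% × −¥88B = −¥10.56B.
Δexcess reserves = Δreserves − Δrequired = +¥649B − (−¥10.56B) = +¥659.56 billion.

+¥659.56 billion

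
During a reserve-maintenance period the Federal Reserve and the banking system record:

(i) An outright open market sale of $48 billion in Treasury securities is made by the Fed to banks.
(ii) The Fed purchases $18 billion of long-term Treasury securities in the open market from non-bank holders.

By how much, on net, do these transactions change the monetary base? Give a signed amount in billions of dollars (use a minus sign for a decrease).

-$30 billion

OMO sale (to banks) $48 billion: Fed balance sheet contracts → −$48B.
Asset purchase (from non-banks) $18 billion: Fed balance sheet expands → +$18B.
Net: −48 + 18 = -$30 billion.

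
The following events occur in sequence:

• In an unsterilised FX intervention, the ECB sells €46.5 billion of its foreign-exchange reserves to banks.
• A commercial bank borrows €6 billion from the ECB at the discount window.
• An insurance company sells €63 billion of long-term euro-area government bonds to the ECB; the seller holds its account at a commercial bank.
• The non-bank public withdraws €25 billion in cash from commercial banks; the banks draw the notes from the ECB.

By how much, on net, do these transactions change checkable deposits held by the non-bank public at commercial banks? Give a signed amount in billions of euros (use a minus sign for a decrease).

FX sale €46.5 billion: the counterparty is a bank, so public deposits are unchanged → 0.
Discount-window loan €6 billion: the counterparty is a bank, so public deposits are unchanged → 0.
Asset purchase (from non-banks) €63 billion: non-bank counterparties' bank balances rise → +€63B.
Currency withdrawal €25 billion: non-bank counterparties' bank balances fall → −€25B.
Net: 0 + 0 + 63 − 25 = +€38 billion.

+€38 billion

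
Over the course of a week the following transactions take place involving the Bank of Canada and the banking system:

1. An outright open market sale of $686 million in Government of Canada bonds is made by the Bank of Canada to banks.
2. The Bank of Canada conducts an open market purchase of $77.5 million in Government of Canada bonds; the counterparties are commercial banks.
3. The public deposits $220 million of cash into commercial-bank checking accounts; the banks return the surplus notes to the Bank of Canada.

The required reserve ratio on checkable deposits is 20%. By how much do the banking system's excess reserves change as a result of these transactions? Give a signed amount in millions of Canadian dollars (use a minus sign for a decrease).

-$432.5 million

OMO sale (to banks) $686 million: reserves −$686M, deposits 0.
OMO purchase (from banks) $77.5 million: reserves +$77.5M, deposits 0.
Currency deposit $220 million: reserves +$220M, deposits +$220M.
Totals: Δreserves = −$388.5M, Δdeposits = +$220M.
Δrequired reserves = 20% × +$220M = +$44M.
Δexcess reserves = Δreserves − Δrequired = −$388.5M − (+$44M) = -$432.5 million.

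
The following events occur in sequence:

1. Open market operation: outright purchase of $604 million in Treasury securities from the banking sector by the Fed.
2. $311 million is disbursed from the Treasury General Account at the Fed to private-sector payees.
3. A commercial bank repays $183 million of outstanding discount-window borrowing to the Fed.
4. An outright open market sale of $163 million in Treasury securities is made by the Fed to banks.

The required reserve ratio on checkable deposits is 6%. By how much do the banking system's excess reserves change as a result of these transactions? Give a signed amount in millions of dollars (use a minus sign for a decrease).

+$550.34 million

OMO purchase (from banks) $604 million: reserves +$604M, deposits 0.
Government spending $311 million: reserves +$311M, deposits +$311M.
Discount-window repayment $183 million: reserves −$183M, deposits 0.
OMO sale (to banks) $163 million: reserves −$163M, deposits 0.
Totals: Δreserves = +$569M, Δdeposits = +$311M.
Δrequired reserves = 6% × +$311M = +$18.66M.
Δexcess reserves = Δreserves − Δrequired = +$569M − (+$18.66M) = +$550.34 million.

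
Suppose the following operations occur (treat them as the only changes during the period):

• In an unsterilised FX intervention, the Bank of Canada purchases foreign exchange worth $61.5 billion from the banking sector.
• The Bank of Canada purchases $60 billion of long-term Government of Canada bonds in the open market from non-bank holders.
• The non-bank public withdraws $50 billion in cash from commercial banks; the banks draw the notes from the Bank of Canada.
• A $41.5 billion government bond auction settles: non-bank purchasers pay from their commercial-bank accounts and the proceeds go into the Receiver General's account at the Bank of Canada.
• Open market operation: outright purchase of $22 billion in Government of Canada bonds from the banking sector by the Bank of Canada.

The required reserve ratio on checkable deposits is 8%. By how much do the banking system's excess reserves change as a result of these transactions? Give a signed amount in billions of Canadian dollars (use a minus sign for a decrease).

FX purchase $61.5 billion: reserves +$61.5B, deposits 0.
Asset purchase (from non-banks) $60 billion: reserves +$60B, deposits +$60B.
Currency withdrawal $50 billion: reserves −$50B, deposits −$50B.
Government account inflow $41.5 billion: reserves −$41.5B, deposits −$41.5B.
OMO purchase (from banks) $22 billion: reserves +$22B, deposits 0.
Totals: Δreserves = +$52B, Δdeposits = −$31.5B.
Δrequired reserves = 8% × −$31.5B = −$2.52B.
Δexcess reserves = Δreserves − Δrequired = +$52B − (−$2.52B) = +$54.52 billion.

+$54.52 billion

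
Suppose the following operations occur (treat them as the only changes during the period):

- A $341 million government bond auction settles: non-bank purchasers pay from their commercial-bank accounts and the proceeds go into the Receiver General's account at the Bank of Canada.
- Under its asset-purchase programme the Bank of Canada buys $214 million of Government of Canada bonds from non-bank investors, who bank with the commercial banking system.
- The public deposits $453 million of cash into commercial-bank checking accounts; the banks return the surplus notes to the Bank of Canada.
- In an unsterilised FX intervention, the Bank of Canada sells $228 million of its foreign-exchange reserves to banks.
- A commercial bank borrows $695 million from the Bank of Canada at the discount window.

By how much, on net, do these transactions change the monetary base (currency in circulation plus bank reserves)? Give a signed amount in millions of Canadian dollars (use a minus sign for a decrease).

+$340 million

Bank of Canada balance sheet:
  Assets:      Securities +$214M, Loans to banks +$695M, Foreign assets −$228M
  Liabilities: Bank reserves +$793M, Currency in circulation −$453M, Government deposits +$341M
Monetary base = currency + reserves: −$453M + (+$793M) = +$340 million.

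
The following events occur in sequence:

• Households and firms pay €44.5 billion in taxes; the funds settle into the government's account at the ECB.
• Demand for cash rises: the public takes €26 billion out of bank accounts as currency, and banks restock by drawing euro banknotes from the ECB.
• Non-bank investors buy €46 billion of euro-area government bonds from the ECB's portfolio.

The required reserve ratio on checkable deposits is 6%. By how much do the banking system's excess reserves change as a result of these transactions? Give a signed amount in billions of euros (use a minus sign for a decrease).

-€109.51 billion

Government account inflow €44.5 billion: reserves −€44.5B, deposits −€44.5B.
Currency withdrawal €26 billion: reserves −€26B, deposits −€26B.
Asset sale (to non-banks) €46 billion: reserves −€46B, deposits −€46B.
Totals: Δreserves = −€116.5B, Δdeposits = −€116.5B.
Δrequired reserves = 6% × −€116.5B = −€6.99B.
Δexcess reserves = Δreserves − Δrequired = −€116.5B − (−€6.99B) = -€109.51 billion.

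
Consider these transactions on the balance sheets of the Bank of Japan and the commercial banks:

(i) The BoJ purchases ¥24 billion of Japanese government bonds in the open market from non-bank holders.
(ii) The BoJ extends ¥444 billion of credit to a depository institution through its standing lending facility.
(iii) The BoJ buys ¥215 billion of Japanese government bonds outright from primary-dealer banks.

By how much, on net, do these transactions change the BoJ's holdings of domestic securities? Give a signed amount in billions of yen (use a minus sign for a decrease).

+¥239 billion

BoJ balance sheet:
  Assets:      Securities +¥239B, Loans to banks +¥444B
  Liabilities: Bank reserves +¥683B
Commercial banking system:
  Assets:      Reserves at CB +¥683B, Securities −¥215B
  Liabilities: Checkable deposits +¥24B, Borrowings from CB +¥444B
So the change in the BoJ's holdings of domestic securities is +¥239 billion.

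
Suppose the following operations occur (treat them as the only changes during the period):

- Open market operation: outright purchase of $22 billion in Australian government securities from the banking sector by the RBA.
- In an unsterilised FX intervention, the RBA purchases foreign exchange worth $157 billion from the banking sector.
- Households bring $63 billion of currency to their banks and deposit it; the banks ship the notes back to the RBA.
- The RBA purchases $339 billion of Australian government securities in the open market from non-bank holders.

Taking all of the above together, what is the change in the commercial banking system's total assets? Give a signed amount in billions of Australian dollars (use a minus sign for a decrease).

+$402 billion

RBA balance sheet:
  Assets:      Securities +$361B, Foreign assets +$157B
  Liabilities: Bank reserves +$581B, Currency in circulation −$63B
Commercial banking system:
  Assets:      Reserves at CB +$581B, Securities −$22B, Foreign assets −$157B
  Liabilities: Checkable deposits +$402B
Change in total bank assets = +$402 billion.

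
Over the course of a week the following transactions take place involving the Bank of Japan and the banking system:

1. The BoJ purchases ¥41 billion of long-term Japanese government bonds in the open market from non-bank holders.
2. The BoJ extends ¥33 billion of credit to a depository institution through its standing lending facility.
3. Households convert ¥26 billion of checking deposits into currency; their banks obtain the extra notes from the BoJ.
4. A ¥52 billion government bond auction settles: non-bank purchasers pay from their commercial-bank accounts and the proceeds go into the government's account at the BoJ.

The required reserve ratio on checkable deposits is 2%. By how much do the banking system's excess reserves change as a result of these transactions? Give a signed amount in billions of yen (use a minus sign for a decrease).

Asset purchase (from non-banks) ¥41 billion: reserves +¥41B, deposits +¥41B.
Discount-window loan ¥33 billion: reserves +¥33B, deposits 0.
Currency withdrawal ¥26 billion: reserves −¥26B, deposits −¥26B.
Government account inflow ¥52 billion: reserves −¥52B, deposits −¥52B.
Totals: Δreserves = −¥4B, Δdeposits = −¥37B.
Δrequired reserves = 2% × −¥37B = −¥0.74B.
Δexcess reserves = Δreserves − Δrequired = −¥4B − (−¥0.74B) = -¥3.26 billion.

-¥3.26 billion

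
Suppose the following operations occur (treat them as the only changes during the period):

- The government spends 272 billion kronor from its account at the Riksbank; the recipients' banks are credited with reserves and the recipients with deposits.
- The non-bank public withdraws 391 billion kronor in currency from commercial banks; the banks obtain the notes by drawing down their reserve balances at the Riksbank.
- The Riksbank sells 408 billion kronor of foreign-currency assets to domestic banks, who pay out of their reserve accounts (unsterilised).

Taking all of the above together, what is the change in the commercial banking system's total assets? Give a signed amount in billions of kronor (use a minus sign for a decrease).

-119 billion

Government spending 272 billion kronor: bank balance sheets expand → +272B.
Currency withdrawal 391 billion kronor: bank balance sheets shrink → −391B.
FX sale 408 billion kronor: just an asset swap on bank balance sheets → 0.
Net: 272 − 391 + 0 = -119 billion.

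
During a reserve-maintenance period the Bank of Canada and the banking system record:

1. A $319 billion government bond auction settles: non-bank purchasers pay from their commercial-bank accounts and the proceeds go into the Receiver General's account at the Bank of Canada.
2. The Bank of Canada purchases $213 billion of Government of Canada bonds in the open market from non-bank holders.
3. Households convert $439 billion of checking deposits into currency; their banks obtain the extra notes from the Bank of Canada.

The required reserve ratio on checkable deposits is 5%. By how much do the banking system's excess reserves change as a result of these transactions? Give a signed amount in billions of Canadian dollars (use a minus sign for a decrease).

-$517.75 billion

Government account inflow $319 billion: reserves −$319B, deposits −$319B.
Asset purchase (from non-banks) $213 billion: reserves +$213B, deposits +$213B.
Currency withdrawal $439 billion: reserves −$439B, deposits −$439B.
Totals: Δreserves = −$545B, Δdeposits = −$545B.
Δrequired reserves = 5% × −$545B = −$27.25B.
Δexcess reserves = Δreserves − Δrequired = −$545B − (−$27.25B) = -$517.75 billion.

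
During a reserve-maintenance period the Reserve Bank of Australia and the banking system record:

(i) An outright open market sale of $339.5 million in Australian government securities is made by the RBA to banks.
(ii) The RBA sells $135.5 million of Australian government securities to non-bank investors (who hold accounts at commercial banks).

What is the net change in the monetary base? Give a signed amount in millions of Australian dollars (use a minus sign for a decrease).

-$475 million

RBA balance sheet:
  Assets:      Securities −$475M
  Liabilities: Bank reserves −$475M
Commercial banking system:
  Assets:      Reserves at CB −$475M, Securities +$339.5M
  Liabilities: Checkable deposits −$135.5M
Monetary base = currency + reserves: 0 + (−$475M) = -$475 million.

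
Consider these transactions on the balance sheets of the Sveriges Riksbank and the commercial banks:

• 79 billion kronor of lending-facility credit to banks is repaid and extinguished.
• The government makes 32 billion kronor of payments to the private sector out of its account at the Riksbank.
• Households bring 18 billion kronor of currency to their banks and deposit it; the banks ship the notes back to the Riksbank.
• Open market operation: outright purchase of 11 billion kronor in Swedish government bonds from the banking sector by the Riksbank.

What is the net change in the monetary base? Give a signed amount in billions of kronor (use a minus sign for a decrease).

-36 billion

Discount-window repayment 79 billion kronor: Riksbank balance sheet contracts → −79B.
Government spending 32 billion kronor: a non-base liability converts back to reserves → +32B.
Currency deposit 18 billion kronor: just a shift between currency and reserves — both are base money → 0.
OMO purchase (from banks) 11 billion kronor: Riksbank balance sheet expands → +11B.
Net: −79 + 32 + 0 + 11 = -36 billion.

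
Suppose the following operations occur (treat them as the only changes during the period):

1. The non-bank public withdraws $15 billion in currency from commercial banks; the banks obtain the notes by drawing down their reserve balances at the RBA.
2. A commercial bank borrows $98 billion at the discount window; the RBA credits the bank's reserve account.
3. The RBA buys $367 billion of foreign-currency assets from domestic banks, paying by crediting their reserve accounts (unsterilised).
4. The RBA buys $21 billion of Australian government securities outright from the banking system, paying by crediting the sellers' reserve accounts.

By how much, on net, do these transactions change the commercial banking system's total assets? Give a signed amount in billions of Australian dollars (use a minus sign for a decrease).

Currency withdrawal $15 billion: bank balance sheets shrink → −$15B.
Discount-window loan $98 billion: bank balance sheets expand → +$98B.
FX purchase $367 billion: just an asset swap on bank balance sheets → 0.
OMO purchase (from banks) $21 billion: just an asset swap on bank balance sheets → 0.
Net: −15 + 98 + 0 + 0 = +$83 billion.

+$83 billion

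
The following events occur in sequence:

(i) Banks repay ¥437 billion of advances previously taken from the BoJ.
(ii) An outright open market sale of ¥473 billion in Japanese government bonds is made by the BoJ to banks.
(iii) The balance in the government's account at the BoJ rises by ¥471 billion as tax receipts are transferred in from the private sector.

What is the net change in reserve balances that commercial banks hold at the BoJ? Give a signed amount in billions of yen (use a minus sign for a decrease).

BoJ balance sheet:
  Assets:      Securities −¥473B, Loans to banks −¥437B
  Liabilities: Bank reserves −¥1381B, Government deposits +¥471B
Commercial banking system:
  Assets:      Reserves at CB −¥1381B, Securities +¥473B
  Liabilities: Checkable deposits −¥471B, Borrowings from CB −¥437B
So the change in reserve balances that commercial banks hold at the BoJ is -¥1381 billion.

-¥1381 billion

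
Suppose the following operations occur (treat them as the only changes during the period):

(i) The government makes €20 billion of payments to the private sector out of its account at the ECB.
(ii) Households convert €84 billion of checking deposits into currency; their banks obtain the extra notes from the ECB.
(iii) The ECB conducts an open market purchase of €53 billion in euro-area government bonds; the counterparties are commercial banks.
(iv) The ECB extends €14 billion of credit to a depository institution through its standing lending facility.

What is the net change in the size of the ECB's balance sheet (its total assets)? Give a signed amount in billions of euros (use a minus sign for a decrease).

+€67 billion

Government spending €20 billion: only the composition of liabilities changes → 0.
Currency withdrawal €84 billion: only the composition of liabilities changes → 0.
OMO purchase (from banks) €53 billion: an ECB asset is acquired → +€53B.
Discount-window loan €14 billion: an ECB asset is acquired → +€14B.
Net: 0 + 0 + 53 + 14 = +€67 billion.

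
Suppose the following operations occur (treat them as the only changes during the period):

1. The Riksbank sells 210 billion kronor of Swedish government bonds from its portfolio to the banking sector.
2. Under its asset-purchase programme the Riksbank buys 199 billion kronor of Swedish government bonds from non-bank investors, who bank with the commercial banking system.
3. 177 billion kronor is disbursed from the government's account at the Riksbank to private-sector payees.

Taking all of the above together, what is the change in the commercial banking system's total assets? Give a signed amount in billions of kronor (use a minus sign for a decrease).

+376 billion

OMO sale (to banks) 210 billion kronor: just an asset swap on bank balance sheets → 0.
Asset purchase (from non-banks) 199 billion kronor: bank balance sheets expand → +199B.
Government spending 177 billion kronor: bank balance sheets expand → +177B.
Net: 0 + 199 + 177 = +376 billion.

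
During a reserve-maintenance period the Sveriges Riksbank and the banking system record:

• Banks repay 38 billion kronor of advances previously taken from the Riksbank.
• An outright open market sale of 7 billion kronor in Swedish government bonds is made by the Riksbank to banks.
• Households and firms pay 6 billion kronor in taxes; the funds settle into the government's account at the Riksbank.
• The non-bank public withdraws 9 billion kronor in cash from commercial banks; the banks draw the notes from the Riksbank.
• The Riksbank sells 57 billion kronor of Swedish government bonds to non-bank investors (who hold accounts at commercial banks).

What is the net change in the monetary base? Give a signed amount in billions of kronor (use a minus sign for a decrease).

Discount-window repayment 38 billion kronor: Riksbank balance sheet contracts → −38B.
OMO sale (to banks) 7 billion kronor: Riksbank balance sheet contracts → −7B.
Government account inflow 6 billion kronor: reserves shift to a non-base liability → −6B.
Currency withdrawal 9 billion kronor: just a shift between currency and reserves — both are base money → 0.
Asset sale (to non-banks) 57 billion kronor: Riksbank balance sheet contracts → −57B.
Net: −38 − 7 − 6 + 0 − 57 = -108 billion.

-108 billion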